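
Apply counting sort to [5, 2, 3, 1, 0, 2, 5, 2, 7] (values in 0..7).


Count array: [1, 1, 3, 1, 0, 2, 0, 1]
Reconstruct: [0, 1, 2, 2, 2, 3, 5, 5, 7]


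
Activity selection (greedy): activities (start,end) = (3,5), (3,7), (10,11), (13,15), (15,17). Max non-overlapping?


Greedy: pick earliest-ending, then skip overlaps.
Selected (4 activities): [(3, 5), (10, 11), (13, 15), (15, 17)]


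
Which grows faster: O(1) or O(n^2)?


constant grows slower than quadratic
O(1) is asymptotically smaller; O(n^2) grows faster


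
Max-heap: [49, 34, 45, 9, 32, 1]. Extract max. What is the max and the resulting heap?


Max = 49
Replace root with last, heapify down
Resulting heap: [45, 34, 1, 9, 32]


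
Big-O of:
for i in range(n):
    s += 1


Per nesting level: O(n) = O(n)
Complexity: O(n)


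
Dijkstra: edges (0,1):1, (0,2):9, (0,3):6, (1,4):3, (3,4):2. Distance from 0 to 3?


Dijkstra from 0:
Distances: {0: 0, 1: 1, 2: 9, 3: 6, 4: 4}
Shortest distance to 3 = 6, path = [0, 3]


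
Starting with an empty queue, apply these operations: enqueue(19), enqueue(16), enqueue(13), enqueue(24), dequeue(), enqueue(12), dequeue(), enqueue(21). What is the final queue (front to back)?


enqueue(19) -> [19]
enqueue(16) -> [19, 16]
enqueue(13) -> [19, 16, 13]
enqueue(24) -> [19, 16, 13, 24]
dequeue() returns 19 -> [16, 13, 24]
enqueue(12) -> [16, 13, 24, 12]
dequeue() returns 16 -> [13, 24, 12]
enqueue(21) -> [13, 24, 12, 21]
Final queue (front to back): [13, 24, 12, 21]


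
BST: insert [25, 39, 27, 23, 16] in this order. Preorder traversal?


Root = 25; build tree by BST insertion.
Preorder traversal: [25, 23, 16, 39, 27]


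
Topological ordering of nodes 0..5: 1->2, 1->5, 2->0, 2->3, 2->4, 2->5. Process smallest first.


Kahn's algorithm, process smallest node first
Order: [1, 2, 0, 3, 4, 5]


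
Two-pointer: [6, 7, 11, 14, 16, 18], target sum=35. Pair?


Two pointers: lo=0, hi=5
No pair sums to 35


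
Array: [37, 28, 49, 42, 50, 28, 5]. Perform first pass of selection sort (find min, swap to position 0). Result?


After one pass: [5, 28, 49, 42, 50, 28, 37]


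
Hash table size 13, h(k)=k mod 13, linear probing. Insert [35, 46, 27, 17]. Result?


Insertions: 35->slot 9; 46->slot 7; 27->slot 1; 17->slot 4
Table: [None, 27, None, None, 17, None, None, 46, None, 35, None, None, None]


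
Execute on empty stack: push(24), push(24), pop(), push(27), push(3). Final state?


push(24) -> [24]
push(24) -> [24, 24]
pop() returns 24 -> [24]
push(27) -> [24, 27]
push(3) -> [24, 27, 3]
Final stack (bottom to top): [24, 27, 3]


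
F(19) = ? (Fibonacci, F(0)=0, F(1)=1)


F(n)=F(n-1)+F(n-2)
...F(17)=1597, F(18)=2584, F(19)=4181


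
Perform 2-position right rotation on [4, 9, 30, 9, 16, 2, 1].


Right rotate by 2: [2, 1, 4, 9, 30, 9, 16]


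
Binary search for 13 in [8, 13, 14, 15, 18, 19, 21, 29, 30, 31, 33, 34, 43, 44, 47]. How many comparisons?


Search for 13:
[0,14] mid=7 arr[7]=29
[0,6] mid=3 arr[3]=15
[0,2] mid=1 arr[1]=13
Total: 3 comparisons


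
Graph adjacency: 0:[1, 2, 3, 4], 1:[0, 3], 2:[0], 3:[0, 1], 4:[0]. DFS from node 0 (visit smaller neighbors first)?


DFS stack-based: start with [0]
Visit order: [0, 1, 3, 2, 4]


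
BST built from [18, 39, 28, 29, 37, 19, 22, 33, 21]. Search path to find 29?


BST root = 18
Search for 29: compare at each node
Path: [18, 39, 28, 29]


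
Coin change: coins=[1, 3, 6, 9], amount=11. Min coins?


dp[0]=0; dp[i]=1+min(dp[i-c] for c in coins)
...dp[6]=1, dp[7]=2, dp[8]=3, dp[9]=1, dp[10]=2, dp[11]=3
Minimum coins for 11 = 3


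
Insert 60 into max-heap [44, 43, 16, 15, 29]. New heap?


Append 60: [44, 43, 16, 15, 29, 60]
Bubble up: swap idx 5(60) with idx 2(16); swap idx 2(60) with idx 0(44)
Result: [60, 43, 44, 15, 29, 16]


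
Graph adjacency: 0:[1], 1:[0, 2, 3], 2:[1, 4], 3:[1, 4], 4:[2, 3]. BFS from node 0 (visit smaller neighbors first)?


BFS queue: start with [0]
Visit order: [0, 1, 2, 3, 4]


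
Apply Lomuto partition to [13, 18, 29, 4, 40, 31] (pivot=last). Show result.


Elements <= 31 go left of pivot.
Result: [13, 18, 29, 4, 31, 40], pivot at index 4


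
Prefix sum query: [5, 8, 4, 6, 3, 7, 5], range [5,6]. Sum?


Prefix sums: [0, 5, 13, 17, 23, 26, 33, 38]
Sum[5..6] = prefix[7] - prefix[5] = 38 - 26 = 12


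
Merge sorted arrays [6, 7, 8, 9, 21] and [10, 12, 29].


Compare heads, take smaller each step.
Merged: [6, 7, 8, 9, 10, 12, 21, 29]


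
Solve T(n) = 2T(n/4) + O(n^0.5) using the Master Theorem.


a=2, b=4, c=0.5. log_4(2)=0.5 = c=0.5. Case 2: O(n^c log n) = O(sqrt(n) log n)
Complexity: O(sqrt(n) log n)


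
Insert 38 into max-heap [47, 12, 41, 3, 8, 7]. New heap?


Append 38: [47, 12, 41, 3, 8, 7, 38]
Bubble up: no swaps needed
Result: [47, 12, 41, 3, 8, 7, 38]


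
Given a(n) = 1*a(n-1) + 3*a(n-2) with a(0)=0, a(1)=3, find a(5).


Build bottom-up:
...a(3)=12, a(4)=21, a(5)=1*21+3*12=57


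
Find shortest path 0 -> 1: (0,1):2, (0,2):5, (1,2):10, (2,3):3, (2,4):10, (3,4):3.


Dijkstra from 0:
Distances: {0: 0, 1: 2, 2: 5, 3: 8, 4: 11}
Shortest distance to 1 = 2, path = [0, 1]


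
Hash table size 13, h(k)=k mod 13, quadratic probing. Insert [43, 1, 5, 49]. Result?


Insertions: 43->slot 4; 1->slot 1; 5->slot 5; 49->slot 10
Table: [None, 1, None, None, 43, 5, None, None, None, None, 49, None, None]


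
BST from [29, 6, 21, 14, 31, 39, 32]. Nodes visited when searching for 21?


BST root = 29
Search for 21: compare at each node
Path: [29, 6, 21]


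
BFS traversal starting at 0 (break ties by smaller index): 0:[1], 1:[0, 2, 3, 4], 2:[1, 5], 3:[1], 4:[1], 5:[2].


BFS queue: start with [0]
Visit order: [0, 1, 2, 3, 4, 5]


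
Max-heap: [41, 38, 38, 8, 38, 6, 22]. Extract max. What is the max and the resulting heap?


Max = 41
Replace root with last, heapify down
Resulting heap: [38, 38, 38, 8, 22, 6]


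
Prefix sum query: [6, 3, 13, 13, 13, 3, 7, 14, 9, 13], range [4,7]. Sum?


Prefix sums: [0, 6, 9, 22, 35, 48, 51, 58, 72, 81, 94]
Sum[4..7] = prefix[8] - prefix[4] = 72 - 35 = 37


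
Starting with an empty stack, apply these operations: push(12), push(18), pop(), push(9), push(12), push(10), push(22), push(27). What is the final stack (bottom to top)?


push(12) -> [12]
push(18) -> [12, 18]
pop() returns 18 -> [12]
push(9) -> [12, 9]
push(12) -> [12, 9, 12]
push(10) -> [12, 9, 12, 10]
push(22) -> [12, 9, 12, 10, 22]
push(27) -> [12, 9, 12, 10, 22, 27]
Final stack (bottom to top): [12, 9, 12, 10, 22, 27]


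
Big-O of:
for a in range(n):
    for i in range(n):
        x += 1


Per nesting level: O(n) * O(n) = O(n^2)
Complexity: O(n^2)


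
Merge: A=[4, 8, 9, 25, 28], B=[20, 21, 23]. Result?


Compare heads, take smaller each step.
Merged: [4, 8, 9, 20, 21, 23, 25, 28]


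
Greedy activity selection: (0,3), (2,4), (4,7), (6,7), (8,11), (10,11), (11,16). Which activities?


Greedy: pick earliest-ending, then skip overlaps.
Selected (4 activities): [(0, 3), (4, 7), (8, 11), (11, 16)]


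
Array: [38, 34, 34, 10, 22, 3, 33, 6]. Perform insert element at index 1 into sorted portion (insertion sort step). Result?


After one pass: [34, 38, 34, 10, 22, 3, 33, 6]


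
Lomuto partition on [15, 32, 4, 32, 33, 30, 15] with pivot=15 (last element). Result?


Elements <= 15 go left of pivot.
Result: [15, 4, 15, 32, 33, 30, 32], pivot at index 2


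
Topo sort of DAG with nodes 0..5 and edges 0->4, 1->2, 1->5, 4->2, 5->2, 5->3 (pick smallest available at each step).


Kahn's algorithm, process smallest node first
Order: [0, 1, 4, 5, 2, 3]


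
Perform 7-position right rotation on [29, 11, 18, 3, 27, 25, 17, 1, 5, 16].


Right rotate by 7: [3, 27, 25, 17, 1, 5, 16, 29, 11, 18]


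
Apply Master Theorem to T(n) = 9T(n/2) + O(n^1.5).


a=9, b=2, c=1.5. log_2(9)=3.170 > c=1.5. Case 1: O(n^log_b(a)) = O(n^3.170)
Complexity: O(n^3.170)


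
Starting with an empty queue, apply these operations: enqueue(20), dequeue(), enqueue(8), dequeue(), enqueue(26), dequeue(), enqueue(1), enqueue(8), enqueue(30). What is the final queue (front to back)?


enqueue(20) -> [20]
dequeue() returns 20 -> []
enqueue(8) -> [8]
dequeue() returns 8 -> []
enqueue(26) -> [26]
dequeue() returns 26 -> []
enqueue(1) -> [1]
enqueue(8) -> [1, 8]
enqueue(30) -> [1, 8, 30]
Final queue (front to back): [1, 8, 30]


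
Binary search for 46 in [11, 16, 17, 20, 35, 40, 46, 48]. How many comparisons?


Search for 46:
[0,7] mid=3 arr[3]=20
[4,7] mid=5 arr[5]=40
[6,7] mid=6 arr[6]=46
Total: 3 comparisons


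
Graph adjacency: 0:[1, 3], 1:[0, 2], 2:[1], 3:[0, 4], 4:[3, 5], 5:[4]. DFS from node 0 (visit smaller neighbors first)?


DFS stack-based: start with [0]
Visit order: [0, 1, 2, 3, 4, 5]


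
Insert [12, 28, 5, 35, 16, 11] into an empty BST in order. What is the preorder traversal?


Root = 12; build tree by BST insertion.
Preorder traversal: [12, 5, 11, 28, 16, 35]


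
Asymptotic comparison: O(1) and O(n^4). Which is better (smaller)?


constant grows slower than quartic
O(1) is asymptotically smaller; O(n^4) grows faster


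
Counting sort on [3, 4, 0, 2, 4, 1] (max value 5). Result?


Count array: [1, 1, 1, 1, 2, 0]
Reconstruct: [0, 1, 2, 3, 4, 4]


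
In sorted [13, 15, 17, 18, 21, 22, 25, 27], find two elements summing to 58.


Two pointers: lo=0, hi=7
No pair sums to 58


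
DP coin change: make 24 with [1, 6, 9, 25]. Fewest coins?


dp[0]=0; dp[i]=1+min(dp[i-c] for c in coins)
...dp[19]=3, dp[20]=4, dp[21]=3, dp[22]=4, dp[23]=5, dp[24]=3
Minimum coins for 24 = 3


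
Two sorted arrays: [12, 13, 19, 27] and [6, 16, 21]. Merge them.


Compare heads, take smaller each step.
Merged: [6, 12, 13, 16, 19, 21, 27]


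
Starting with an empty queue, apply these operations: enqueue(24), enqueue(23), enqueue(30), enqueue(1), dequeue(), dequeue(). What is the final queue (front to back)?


enqueue(24) -> [24]
enqueue(23) -> [24, 23]
enqueue(30) -> [24, 23, 30]
enqueue(1) -> [24, 23, 30, 1]
dequeue() returns 24 -> [23, 30, 1]
dequeue() returns 23 -> [30, 1]
Final queue (front to back): [30, 1]


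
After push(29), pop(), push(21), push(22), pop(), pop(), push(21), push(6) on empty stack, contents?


push(29) -> [29]
pop() returns 29 -> []
push(21) -> [21]
push(22) -> [21, 22]
pop() returns 22 -> [21]
pop() returns 21 -> []
push(21) -> [21]
push(6) -> [21, 6]
Final stack (bottom to top): [21, 6]


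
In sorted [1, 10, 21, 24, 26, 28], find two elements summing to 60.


Two pointers: lo=0, hi=5
No pair sums to 60


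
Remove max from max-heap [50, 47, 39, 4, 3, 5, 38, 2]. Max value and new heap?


Max = 50
Replace root with last, heapify down
Resulting heap: [47, 4, 39, 2, 3, 5, 38]


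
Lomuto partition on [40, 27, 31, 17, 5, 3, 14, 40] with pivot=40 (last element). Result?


Elements <= 40 go left of pivot.
Result: [40, 27, 31, 17, 5, 3, 14, 40], pivot at index 7


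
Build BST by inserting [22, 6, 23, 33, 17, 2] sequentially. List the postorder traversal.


Root = 22; build tree by BST insertion.
Postorder traversal: [2, 17, 6, 33, 23, 22]


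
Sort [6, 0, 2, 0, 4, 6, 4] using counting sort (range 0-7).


Count array: [2, 0, 1, 0, 2, 0, 2, 0]
Reconstruct: [0, 0, 2, 4, 4, 6, 6]


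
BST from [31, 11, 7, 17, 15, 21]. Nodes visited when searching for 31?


BST root = 31
Search for 31: compare at each node
Path: [31]


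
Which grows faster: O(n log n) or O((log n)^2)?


polylogarithmic grows slower than linearithmic
O((log n)^2) is asymptotically smaller; O(n log n) grows faster


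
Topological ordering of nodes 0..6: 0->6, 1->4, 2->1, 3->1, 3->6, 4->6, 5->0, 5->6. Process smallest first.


Kahn's algorithm, process smallest node first
Order: [2, 3, 1, 4, 5, 0, 6]


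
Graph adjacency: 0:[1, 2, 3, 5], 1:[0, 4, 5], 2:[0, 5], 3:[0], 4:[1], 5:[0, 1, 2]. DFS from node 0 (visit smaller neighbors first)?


DFS stack-based: start with [0]
Visit order: [0, 1, 4, 5, 2, 3]


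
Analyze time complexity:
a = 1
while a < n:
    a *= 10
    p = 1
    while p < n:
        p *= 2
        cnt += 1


Per nesting level: O(log n) * O(log n) = O((log n)^2)
Complexity: O((log n)^2)


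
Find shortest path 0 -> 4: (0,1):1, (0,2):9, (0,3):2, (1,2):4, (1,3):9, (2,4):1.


Dijkstra from 0:
Distances: {0: 0, 1: 1, 2: 5, 3: 2, 4: 6}
Shortest distance to 4 = 6, path = [0, 1, 2, 4]


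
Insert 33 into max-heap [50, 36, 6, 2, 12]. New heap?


Append 33: [50, 36, 6, 2, 12, 33]
Bubble up: swap idx 5(33) with idx 2(6)
Result: [50, 36, 33, 2, 12, 6]


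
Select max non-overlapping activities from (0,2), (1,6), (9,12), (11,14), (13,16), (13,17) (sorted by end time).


Greedy: pick earliest-ending, then skip overlaps.
Selected (3 activities): [(0, 2), (9, 12), (13, 16)]


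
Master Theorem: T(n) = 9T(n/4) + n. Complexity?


a=9, b=4, c=1. log_4(9)=1.585 > c=1. Case 1: O(n^log_b(a)) = O(n^1.585)
Complexity: O(n^1.585)


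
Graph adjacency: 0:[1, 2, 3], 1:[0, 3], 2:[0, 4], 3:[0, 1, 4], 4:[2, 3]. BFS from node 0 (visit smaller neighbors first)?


BFS queue: start with [0]
Visit order: [0, 1, 2, 3, 4]


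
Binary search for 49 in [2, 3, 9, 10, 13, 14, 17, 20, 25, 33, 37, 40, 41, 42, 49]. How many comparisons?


Search for 49:
[0,14] mid=7 arr[7]=20
[8,14] mid=11 arr[11]=40
[12,14] mid=13 arr[13]=42
[14,14] mid=14 arr[14]=49
Total: 4 comparisons


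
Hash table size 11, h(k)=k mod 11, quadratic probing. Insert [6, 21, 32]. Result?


Insertions: 6->slot 6; 21->slot 10; 32->slot 0
Table: [32, None, None, None, None, None, 6, None, None, None, 21]


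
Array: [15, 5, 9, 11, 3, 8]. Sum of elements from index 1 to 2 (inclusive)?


Prefix sums: [0, 15, 20, 29, 40, 43, 51]
Sum[1..2] = prefix[3] - prefix[1] = 29 - 15 = 14


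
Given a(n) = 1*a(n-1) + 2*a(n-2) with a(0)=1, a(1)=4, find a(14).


Build bottom-up:
...a(12)=6826, a(13)=13654, a(14)=1*13654+2*6826=27306


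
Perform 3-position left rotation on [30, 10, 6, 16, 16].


Left rotate by 3: [16, 16, 30, 10, 6]


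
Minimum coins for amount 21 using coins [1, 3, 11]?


dp[0]=0; dp[i]=1+min(dp[i-c] for c in coins)
...dp[16]=4, dp[17]=3, dp[18]=4, dp[19]=5, dp[20]=4, dp[21]=5
Minimum coins for 21 = 5


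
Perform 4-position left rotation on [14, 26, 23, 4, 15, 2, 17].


Left rotate by 4: [15, 2, 17, 14, 26, 23, 4]


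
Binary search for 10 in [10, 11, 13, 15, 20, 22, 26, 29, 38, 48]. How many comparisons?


Search for 10:
[0,9] mid=4 arr[4]=20
[0,3] mid=1 arr[1]=11
[0,0] mid=0 arr[0]=10
Total: 3 comparisons


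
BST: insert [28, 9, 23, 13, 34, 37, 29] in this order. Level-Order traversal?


Root = 28; build tree by BST insertion.
Level-Order traversal: [28, 9, 34, 23, 29, 37, 13]


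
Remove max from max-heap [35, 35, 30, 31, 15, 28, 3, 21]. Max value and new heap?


Max = 35
Replace root with last, heapify down
Resulting heap: [35, 31, 30, 21, 15, 28, 3]


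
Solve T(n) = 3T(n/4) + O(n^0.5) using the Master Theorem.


a=3, b=4, c=0.5. log_4(3)=0.792 > c=0.5. Case 1: O(n^log_b(a)) = O(n^0.792)
Complexity: O(n^0.792)


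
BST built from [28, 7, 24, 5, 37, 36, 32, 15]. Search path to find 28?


BST root = 28
Search for 28: compare at each node
Path: [28]


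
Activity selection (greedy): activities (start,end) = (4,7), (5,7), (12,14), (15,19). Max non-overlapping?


Greedy: pick earliest-ending, then skip overlaps.
Selected (3 activities): [(4, 7), (12, 14), (15, 19)]


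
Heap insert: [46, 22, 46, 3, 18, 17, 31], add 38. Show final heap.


Append 38: [46, 22, 46, 3, 18, 17, 31, 38]
Bubble up: swap idx 7(38) with idx 3(3); swap idx 3(38) with idx 1(22)
Result: [46, 38, 46, 22, 18, 17, 31, 3]


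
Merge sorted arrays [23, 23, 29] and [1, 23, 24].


Compare heads, take smaller each step.
Merged: [1, 23, 23, 23, 24, 29]


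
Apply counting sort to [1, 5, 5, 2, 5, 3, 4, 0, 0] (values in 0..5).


Count array: [2, 1, 1, 1, 1, 3]
Reconstruct: [0, 0, 1, 2, 3, 4, 5, 5, 5]


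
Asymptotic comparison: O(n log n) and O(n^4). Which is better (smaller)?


linearithmic grows slower than quartic
O(n log n) is asymptotically smaller; O(n^4) grows faster


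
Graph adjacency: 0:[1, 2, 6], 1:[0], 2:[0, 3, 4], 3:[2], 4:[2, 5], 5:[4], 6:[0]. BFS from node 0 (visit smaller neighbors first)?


BFS queue: start with [0]
Visit order: [0, 1, 2, 6, 3, 4, 5]


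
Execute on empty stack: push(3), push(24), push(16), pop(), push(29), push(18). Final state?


push(3) -> [3]
push(24) -> [3, 24]
push(16) -> [3, 24, 16]
pop() returns 16 -> [3, 24]
push(29) -> [3, 24, 29]
push(18) -> [3, 24, 29, 18]
Final stack (bottom to top): [3, 24, 29, 18]


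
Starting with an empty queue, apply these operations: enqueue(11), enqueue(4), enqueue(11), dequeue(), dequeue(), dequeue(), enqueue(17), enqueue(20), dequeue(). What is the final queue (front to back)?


enqueue(11) -> [11]
enqueue(4) -> [11, 4]
enqueue(11) -> [11, 4, 11]
dequeue() returns 11 -> [4, 11]
dequeue() returns 4 -> [11]
dequeue() returns 11 -> []
enqueue(17) -> [17]
enqueue(20) -> [17, 20]
dequeue() returns 17 -> [20]
Final queue (front to back): [20]


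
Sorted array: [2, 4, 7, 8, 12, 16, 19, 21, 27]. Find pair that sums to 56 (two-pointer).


Two pointers: lo=0, hi=8
No pair sums to 56


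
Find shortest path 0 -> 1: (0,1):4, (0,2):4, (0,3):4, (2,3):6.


Dijkstra from 0:
Distances: {0: 0, 1: 4, 2: 4, 3: 4}
Shortest distance to 1 = 4, path = [0, 1]


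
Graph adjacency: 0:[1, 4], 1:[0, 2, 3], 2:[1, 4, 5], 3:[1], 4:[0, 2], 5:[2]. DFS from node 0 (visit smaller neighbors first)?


DFS stack-based: start with [0]
Visit order: [0, 1, 2, 4, 5, 3]


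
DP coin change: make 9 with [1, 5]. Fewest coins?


dp[0]=0; dp[i]=1+min(dp[i-c] for c in coins)
...dp[4]=4, dp[5]=1, dp[6]=2, dp[7]=3, dp[8]=4, dp[9]=5
Minimum coins for 9 = 5


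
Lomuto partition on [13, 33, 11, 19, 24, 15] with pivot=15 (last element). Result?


Elements <= 15 go left of pivot.
Result: [13, 11, 15, 19, 24, 33], pivot at index 2


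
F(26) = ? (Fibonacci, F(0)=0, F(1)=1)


F(n)=F(n-1)+F(n-2)
...F(24)=46368, F(25)=75025, F(26)=121393


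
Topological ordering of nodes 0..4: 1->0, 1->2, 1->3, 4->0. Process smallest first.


Kahn's algorithm, process smallest node first
Order: [1, 2, 3, 4, 0]


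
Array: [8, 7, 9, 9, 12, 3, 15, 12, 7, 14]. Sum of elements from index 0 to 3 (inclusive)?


Prefix sums: [0, 8, 15, 24, 33, 45, 48, 63, 75, 82, 96]
Sum[0..3] = prefix[4] - prefix[0] = 33 - 0 = 33


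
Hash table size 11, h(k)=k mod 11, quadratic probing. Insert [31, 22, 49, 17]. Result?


Insertions: 31->slot 9; 22->slot 0; 49->slot 5; 17->slot 6
Table: [22, None, None, None, None, 49, 17, None, None, 31, None]


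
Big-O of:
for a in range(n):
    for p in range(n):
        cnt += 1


Per nesting level: O(n) * O(n) = O(n^2)
Complexity: O(n^2)


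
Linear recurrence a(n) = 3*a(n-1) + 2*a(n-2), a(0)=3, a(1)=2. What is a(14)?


Build bottom-up:
...a(12)=3722592, a(13)=13258208, a(14)=3*13258208+2*3722592=47219808


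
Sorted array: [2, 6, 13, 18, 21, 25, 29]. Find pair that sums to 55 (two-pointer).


Two pointers: lo=0, hi=6
No pair sums to 55


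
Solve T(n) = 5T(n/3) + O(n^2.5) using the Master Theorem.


a=5, b=3, c=2.5. log_3(5)=1.465 < c=2.5. Case 3: O(n^c) = O(n^2.500)
Complexity: O(n^2.500)


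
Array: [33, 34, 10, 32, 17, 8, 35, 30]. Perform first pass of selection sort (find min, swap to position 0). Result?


After one pass: [8, 34, 10, 32, 17, 33, 35, 30]


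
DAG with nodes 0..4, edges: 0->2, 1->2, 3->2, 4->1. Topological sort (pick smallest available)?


Kahn's algorithm, process smallest node first
Order: [0, 3, 4, 1, 2]


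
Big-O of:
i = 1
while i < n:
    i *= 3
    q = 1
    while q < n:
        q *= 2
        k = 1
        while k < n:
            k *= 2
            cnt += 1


Per nesting level: O(log n) * O(log n) * O(log n) = O((log n)^3)
Complexity: O((log n)^3)


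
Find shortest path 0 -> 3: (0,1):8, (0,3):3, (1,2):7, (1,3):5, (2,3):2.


Dijkstra from 0:
Distances: {0: 0, 1: 8, 2: 5, 3: 3}
Shortest distance to 3 = 3, path = [0, 3]


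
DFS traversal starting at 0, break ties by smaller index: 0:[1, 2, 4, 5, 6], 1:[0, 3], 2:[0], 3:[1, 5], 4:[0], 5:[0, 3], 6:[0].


DFS stack-based: start with [0]
Visit order: [0, 1, 3, 5, 2, 4, 6]


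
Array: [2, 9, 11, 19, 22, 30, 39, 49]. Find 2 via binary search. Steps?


Search for 2:
[0,7] mid=3 arr[3]=19
[0,2] mid=1 arr[1]=9
[0,0] mid=0 arr[0]=2
Total: 3 comparisons


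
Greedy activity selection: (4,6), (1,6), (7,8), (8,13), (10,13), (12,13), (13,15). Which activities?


Greedy: pick earliest-ending, then skip overlaps.
Selected (4 activities): [(4, 6), (7, 8), (8, 13), (13, 15)]


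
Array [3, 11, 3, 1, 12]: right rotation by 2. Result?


Right rotate by 2: [1, 12, 3, 11, 3]


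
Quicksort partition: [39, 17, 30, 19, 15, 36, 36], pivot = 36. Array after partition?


Elements <= 36 go left of pivot.
Result: [17, 30, 19, 15, 36, 36, 39], pivot at index 5


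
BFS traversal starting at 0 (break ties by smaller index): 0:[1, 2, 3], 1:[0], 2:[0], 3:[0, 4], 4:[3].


BFS queue: start with [0]
Visit order: [0, 1, 2, 3, 4]


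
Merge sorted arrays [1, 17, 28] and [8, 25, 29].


Compare heads, take smaller each step.
Merged: [1, 8, 17, 25, 28, 29]


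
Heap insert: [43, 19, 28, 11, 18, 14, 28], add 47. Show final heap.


Append 47: [43, 19, 28, 11, 18, 14, 28, 47]
Bubble up: swap idx 7(47) with idx 3(11); swap idx 3(47) with idx 1(19); swap idx 1(47) with idx 0(43)
Result: [47, 43, 28, 19, 18, 14, 28, 11]


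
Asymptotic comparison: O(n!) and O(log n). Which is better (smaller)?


logarithmic grows slower than factorial
O(log n) is asymptotically smaller; O(n!) grows faster


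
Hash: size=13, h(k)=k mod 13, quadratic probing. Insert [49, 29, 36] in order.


Insertions: 49->slot 10; 29->slot 3; 36->slot 11
Table: [None, None, None, 29, None, None, None, None, None, None, 49, 36, None]


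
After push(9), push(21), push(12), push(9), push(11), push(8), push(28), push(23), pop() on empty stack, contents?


push(9) -> [9]
push(21) -> [9, 21]
push(12) -> [9, 21, 12]
push(9) -> [9, 21, 12, 9]
push(11) -> [9, 21, 12, 9, 11]
push(8) -> [9, 21, 12, 9, 11, 8]
push(28) -> [9, 21, 12, 9, 11, 8, 28]
push(23) -> [9, 21, 12, 9, 11, 8, 28, 23]
pop() returns 23 -> [9, 21, 12, 9, 11, 8, 28]
Final stack (bottom to top): [9, 21, 12, 9, 11, 8, 28]


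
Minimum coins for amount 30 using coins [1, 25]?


dp[0]=0; dp[i]=1+min(dp[i-c] for c in coins)
...dp[25]=1, dp[26]=2, dp[27]=3, dp[28]=4, dp[29]=5, dp[30]=6
Minimum coins for 30 = 6


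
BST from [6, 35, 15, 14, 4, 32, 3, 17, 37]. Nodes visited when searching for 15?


BST root = 6
Search for 15: compare at each node
Path: [6, 35, 15]


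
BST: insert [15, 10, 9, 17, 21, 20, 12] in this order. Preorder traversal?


Root = 15; build tree by BST insertion.
Preorder traversal: [15, 10, 9, 12, 17, 21, 20]


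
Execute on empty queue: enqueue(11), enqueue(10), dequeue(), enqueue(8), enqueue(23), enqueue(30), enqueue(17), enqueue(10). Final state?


enqueue(11) -> [11]
enqueue(10) -> [11, 10]
dequeue() returns 11 -> [10]
enqueue(8) -> [10, 8]
enqueue(23) -> [10, 8, 23]
enqueue(30) -> [10, 8, 23, 30]
enqueue(17) -> [10, 8, 23, 30, 17]
enqueue(10) -> [10, 8, 23, 30, 17, 10]
Final queue (front to back): [10, 8, 23, 30, 17, 10]


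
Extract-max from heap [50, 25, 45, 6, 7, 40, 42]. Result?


Max = 50
Replace root with last, heapify down
Resulting heap: [45, 25, 42, 6, 7, 40]


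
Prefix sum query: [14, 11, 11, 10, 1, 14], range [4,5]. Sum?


Prefix sums: [0, 14, 25, 36, 46, 47, 61]
Sum[4..5] = prefix[6] - prefix[4] = 61 - 46 = 15


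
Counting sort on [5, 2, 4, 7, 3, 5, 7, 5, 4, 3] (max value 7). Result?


Count array: [0, 0, 1, 2, 2, 3, 0, 2]
Reconstruct: [2, 3, 3, 4, 4, 5, 5, 5, 7, 7]


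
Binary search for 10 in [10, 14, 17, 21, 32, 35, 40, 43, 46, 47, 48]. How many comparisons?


Search for 10:
[0,10] mid=5 arr[5]=35
[0,4] mid=2 arr[2]=17
[0,1] mid=0 arr[0]=10
Total: 3 comparisons


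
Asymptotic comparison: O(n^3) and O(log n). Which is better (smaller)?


logarithmic grows slower than cubic
O(log n) is asymptotically smaller; O(n^3) grows faster


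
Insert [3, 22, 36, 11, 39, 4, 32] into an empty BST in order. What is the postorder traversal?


Root = 3; build tree by BST insertion.
Postorder traversal: [4, 11, 32, 39, 36, 22, 3]


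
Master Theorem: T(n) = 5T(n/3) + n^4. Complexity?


a=5, b=3, c=4. log_3(5)=1.465 < c=4. Case 3: O(n^c) = O(n^4)
Complexity: O(n^4)


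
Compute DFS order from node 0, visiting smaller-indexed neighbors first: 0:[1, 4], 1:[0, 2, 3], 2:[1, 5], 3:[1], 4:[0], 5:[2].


DFS stack-based: start with [0]
Visit order: [0, 1, 2, 5, 3, 4]


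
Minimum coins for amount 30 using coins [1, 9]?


dp[0]=0; dp[i]=1+min(dp[i-c] for c in coins)
...dp[25]=9, dp[26]=10, dp[27]=3, dp[28]=4, dp[29]=5, dp[30]=6
Minimum coins for 30 = 6


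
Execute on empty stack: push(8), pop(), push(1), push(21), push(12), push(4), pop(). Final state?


push(8) -> [8]
pop() returns 8 -> []
push(1) -> [1]
push(21) -> [1, 21]
push(12) -> [1, 21, 12]
push(4) -> [1, 21, 12, 4]
pop() returns 4 -> [1, 21, 12]
Final stack (bottom to top): [1, 21, 12]


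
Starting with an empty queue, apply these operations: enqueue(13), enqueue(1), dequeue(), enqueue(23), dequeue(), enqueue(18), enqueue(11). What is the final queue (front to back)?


enqueue(13) -> [13]
enqueue(1) -> [13, 1]
dequeue() returns 13 -> [1]
enqueue(23) -> [1, 23]
dequeue() returns 1 -> [23]
enqueue(18) -> [23, 18]
enqueue(11) -> [23, 18, 11]
Final queue (front to back): [23, 18, 11]


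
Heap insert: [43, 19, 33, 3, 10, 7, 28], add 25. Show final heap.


Append 25: [43, 19, 33, 3, 10, 7, 28, 25]
Bubble up: swap idx 7(25) with idx 3(3); swap idx 3(25) with idx 1(19)
Result: [43, 25, 33, 19, 10, 7, 28, 3]


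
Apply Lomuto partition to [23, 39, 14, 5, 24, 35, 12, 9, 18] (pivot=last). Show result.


Elements <= 18 go left of pivot.
Result: [14, 5, 12, 9, 18, 35, 23, 39, 24], pivot at index 4


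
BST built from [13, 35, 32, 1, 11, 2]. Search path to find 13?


BST root = 13
Search for 13: compare at each node
Path: [13]


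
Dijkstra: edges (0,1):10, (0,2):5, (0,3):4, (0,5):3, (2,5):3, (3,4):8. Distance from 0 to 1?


Dijkstra from 0:
Distances: {0: 0, 1: 10, 2: 5, 3: 4, 4: 12, 5: 3}
Shortest distance to 1 = 10, path = [0, 1]


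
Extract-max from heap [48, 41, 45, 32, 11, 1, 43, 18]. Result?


Max = 48
Replace root with last, heapify down
Resulting heap: [45, 41, 43, 32, 11, 1, 18]


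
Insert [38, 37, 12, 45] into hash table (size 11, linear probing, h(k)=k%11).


Insertions: 38->slot 5; 37->slot 4; 12->slot 1; 45->slot 2
Table: [None, 12, 45, None, 37, 38, None, None, None, None, None]


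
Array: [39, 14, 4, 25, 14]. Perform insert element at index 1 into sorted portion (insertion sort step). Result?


After one pass: [14, 39, 4, 25, 14]


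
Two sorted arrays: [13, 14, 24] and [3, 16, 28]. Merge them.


Compare heads, take smaller each step.
Merged: [3, 13, 14, 16, 24, 28]


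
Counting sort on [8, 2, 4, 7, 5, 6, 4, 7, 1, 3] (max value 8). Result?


Count array: [0, 1, 1, 1, 2, 1, 1, 2, 1]
Reconstruct: [1, 2, 3, 4, 4, 5, 6, 7, 7, 8]


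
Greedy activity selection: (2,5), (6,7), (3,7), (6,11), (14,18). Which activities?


Greedy: pick earliest-ending, then skip overlaps.
Selected (3 activities): [(2, 5), (6, 7), (14, 18)]


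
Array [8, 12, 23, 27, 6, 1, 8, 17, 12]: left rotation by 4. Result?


Left rotate by 4: [6, 1, 8, 17, 12, 8, 12, 23, 27]


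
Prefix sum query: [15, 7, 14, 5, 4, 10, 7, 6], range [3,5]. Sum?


Prefix sums: [0, 15, 22, 36, 41, 45, 55, 62, 68]
Sum[3..5] = prefix[6] - prefix[3] = 55 - 36 = 19


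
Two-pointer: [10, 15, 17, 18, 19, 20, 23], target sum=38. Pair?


Two pointers: lo=0, hi=6
Found pair: (15, 23) summing to 38


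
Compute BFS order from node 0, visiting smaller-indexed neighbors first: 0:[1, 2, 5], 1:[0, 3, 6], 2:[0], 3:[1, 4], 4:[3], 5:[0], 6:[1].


BFS queue: start with [0]
Visit order: [0, 1, 2, 5, 3, 6, 4]


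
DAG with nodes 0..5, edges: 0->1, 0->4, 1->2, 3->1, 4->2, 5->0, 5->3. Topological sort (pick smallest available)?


Kahn's algorithm, process smallest node first
Order: [5, 0, 3, 1, 4, 2]


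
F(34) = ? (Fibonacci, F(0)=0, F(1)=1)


F(n)=F(n-1)+F(n-2)
...F(32)=2178309, F(33)=3524578, F(34)=5702887


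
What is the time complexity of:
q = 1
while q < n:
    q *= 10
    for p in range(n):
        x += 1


Per nesting level: O(log n) * O(n) = O(n log n)
Complexity: O(n log n)


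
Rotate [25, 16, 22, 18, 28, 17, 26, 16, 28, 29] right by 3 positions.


Right rotate by 3: [16, 28, 29, 25, 16, 22, 18, 28, 17, 26]


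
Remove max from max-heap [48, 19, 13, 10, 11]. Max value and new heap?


Max = 48
Replace root with last, heapify down
Resulting heap: [19, 11, 13, 10]


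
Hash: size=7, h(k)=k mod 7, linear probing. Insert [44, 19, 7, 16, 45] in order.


Insertions: 44->slot 2; 19->slot 5; 7->slot 0; 16->slot 3; 45->slot 4
Table: [7, None, 44, 16, 45, 19, None]


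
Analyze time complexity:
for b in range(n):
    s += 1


Per nesting level: O(n) = O(n)
Complexity: O(n)


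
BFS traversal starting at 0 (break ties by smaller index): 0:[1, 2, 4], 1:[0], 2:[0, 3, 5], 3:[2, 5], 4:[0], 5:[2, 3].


BFS queue: start with [0]
Visit order: [0, 1, 2, 4, 3, 5]


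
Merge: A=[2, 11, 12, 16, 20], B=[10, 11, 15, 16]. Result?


Compare heads, take smaller each step.
Merged: [2, 10, 11, 11, 12, 15, 16, 16, 20]


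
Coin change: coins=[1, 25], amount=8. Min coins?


dp[0]=0; dp[i]=1+min(dp[i-c] for c in coins)
...dp[3]=3, dp[4]=4, dp[5]=5, dp[6]=6, dp[7]=7, dp[8]=8
Minimum coins for 8 = 8


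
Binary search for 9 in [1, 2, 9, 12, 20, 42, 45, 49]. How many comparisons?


Search for 9:
[0,7] mid=3 arr[3]=12
[0,2] mid=1 arr[1]=2
[2,2] mid=2 arr[2]=9
Total: 3 comparisons


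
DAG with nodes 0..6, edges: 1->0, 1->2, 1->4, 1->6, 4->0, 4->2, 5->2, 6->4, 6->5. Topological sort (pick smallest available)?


Kahn's algorithm, process smallest node first
Order: [1, 3, 6, 4, 0, 5, 2]


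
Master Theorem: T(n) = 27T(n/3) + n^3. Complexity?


a=27, b=3, c=3. log_3(27)=3 = c=3. Case 2: O(n^c log n) = O(n^3 log n)
Complexity: O(n^3 log n)


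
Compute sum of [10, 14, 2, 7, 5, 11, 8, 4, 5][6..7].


Prefix sums: [0, 10, 24, 26, 33, 38, 49, 57, 61, 66]
Sum[6..7] = prefix[8] - prefix[6] = 61 - 49 = 12


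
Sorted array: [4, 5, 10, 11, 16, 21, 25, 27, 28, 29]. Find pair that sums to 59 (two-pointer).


Two pointers: lo=0, hi=9
No pair sums to 59


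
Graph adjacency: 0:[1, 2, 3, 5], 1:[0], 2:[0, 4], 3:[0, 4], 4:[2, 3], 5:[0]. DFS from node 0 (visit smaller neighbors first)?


DFS stack-based: start with [0]
Visit order: [0, 1, 2, 4, 3, 5]


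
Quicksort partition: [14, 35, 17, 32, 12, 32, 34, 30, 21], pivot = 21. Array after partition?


Elements <= 21 go left of pivot.
Result: [14, 17, 12, 21, 35, 32, 34, 30, 32], pivot at index 3


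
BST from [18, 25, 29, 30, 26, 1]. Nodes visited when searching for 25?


BST root = 18
Search for 25: compare at each node
Path: [18, 25]


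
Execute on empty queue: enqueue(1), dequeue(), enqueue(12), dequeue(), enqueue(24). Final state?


enqueue(1) -> [1]
dequeue() returns 1 -> []
enqueue(12) -> [12]
dequeue() returns 12 -> []
enqueue(24) -> [24]
Final queue (front to back): [24]


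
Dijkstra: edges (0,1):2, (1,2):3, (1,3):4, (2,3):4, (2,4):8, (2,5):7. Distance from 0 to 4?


Dijkstra from 0:
Distances: {0: 0, 1: 2, 2: 5, 3: 6, 4: 13, 5: 12}
Shortest distance to 4 = 13, path = [0, 1, 2, 4]


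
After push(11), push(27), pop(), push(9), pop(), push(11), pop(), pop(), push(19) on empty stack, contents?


push(11) -> [11]
push(27) -> [11, 27]
pop() returns 27 -> [11]
push(9) -> [11, 9]
pop() returns 9 -> [11]
push(11) -> [11, 11]
pop() returns 11 -> [11]
pop() returns 11 -> []
push(19) -> [19]
Final stack (bottom to top): [19]


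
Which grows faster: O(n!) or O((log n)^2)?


polylogarithmic grows slower than factorial
O((log n)^2) is asymptotically smaller; O(n!) grows faster


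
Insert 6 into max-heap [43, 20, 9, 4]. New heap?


Append 6: [43, 20, 9, 4, 6]
Bubble up: no swaps needed
Result: [43, 20, 9, 4, 6]


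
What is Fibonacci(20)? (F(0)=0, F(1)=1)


F(n)=F(n-1)+F(n-2)
...F(18)=2584, F(19)=4181, F(20)=6765


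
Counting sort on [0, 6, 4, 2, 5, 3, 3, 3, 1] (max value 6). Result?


Count array: [1, 1, 1, 3, 1, 1, 1]
Reconstruct: [0, 1, 2, 3, 3, 3, 4, 5, 6]


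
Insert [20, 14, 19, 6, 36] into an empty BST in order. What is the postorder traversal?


Root = 20; build tree by BST insertion.
Postorder traversal: [6, 19, 14, 36, 20]


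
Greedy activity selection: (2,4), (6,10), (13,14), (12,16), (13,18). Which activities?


Greedy: pick earliest-ending, then skip overlaps.
Selected (3 activities): [(2, 4), (6, 10), (13, 14)]


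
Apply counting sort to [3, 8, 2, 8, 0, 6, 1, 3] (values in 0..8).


Count array: [1, 1, 1, 2, 0, 0, 1, 0, 2]
Reconstruct: [0, 1, 2, 3, 3, 6, 8, 8]


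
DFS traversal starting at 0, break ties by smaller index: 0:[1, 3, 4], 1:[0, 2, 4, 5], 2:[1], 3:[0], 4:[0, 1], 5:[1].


DFS stack-based: start with [0]
Visit order: [0, 1, 2, 4, 5, 3]


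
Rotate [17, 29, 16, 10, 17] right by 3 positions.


Right rotate by 3: [16, 10, 17, 17, 29]


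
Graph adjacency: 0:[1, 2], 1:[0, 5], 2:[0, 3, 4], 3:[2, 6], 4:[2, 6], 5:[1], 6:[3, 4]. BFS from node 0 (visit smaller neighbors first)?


BFS queue: start with [0]
Visit order: [0, 1, 2, 5, 3, 4, 6]


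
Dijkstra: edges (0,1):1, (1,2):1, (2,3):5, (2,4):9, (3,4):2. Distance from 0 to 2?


Dijkstra from 0:
Distances: {0: 0, 1: 1, 2: 2, 3: 7, 4: 9}
Shortest distance to 2 = 2, path = [0, 1, 2]


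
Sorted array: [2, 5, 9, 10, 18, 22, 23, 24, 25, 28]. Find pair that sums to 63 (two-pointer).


Two pointers: lo=0, hi=9
No pair sums to 63


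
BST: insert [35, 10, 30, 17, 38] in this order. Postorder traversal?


Root = 35; build tree by BST insertion.
Postorder traversal: [17, 30, 10, 38, 35]


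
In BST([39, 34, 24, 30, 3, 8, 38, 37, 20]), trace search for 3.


BST root = 39
Search for 3: compare at each node
Path: [39, 34, 24, 3]


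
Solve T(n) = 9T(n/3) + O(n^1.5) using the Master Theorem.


a=9, b=3, c=1.5. log_3(9)=2 > c=1.5. Case 1: O(n^log_b(a)) = O(n^2)
Complexity: O(n^2)


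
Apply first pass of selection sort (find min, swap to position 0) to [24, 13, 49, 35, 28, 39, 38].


After one pass: [13, 24, 49, 35, 28, 39, 38]


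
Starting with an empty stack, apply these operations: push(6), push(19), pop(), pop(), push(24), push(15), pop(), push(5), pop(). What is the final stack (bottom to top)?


push(6) -> [6]
push(19) -> [6, 19]
pop() returns 19 -> [6]
pop() returns 6 -> []
push(24) -> [24]
push(15) -> [24, 15]
pop() returns 15 -> [24]
push(5) -> [24, 5]
pop() returns 5 -> [24]
Final stack (bottom to top): [24]


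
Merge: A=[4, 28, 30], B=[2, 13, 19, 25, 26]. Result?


Compare heads, take smaller each step.
Merged: [2, 4, 13, 19, 25, 26, 28, 30]


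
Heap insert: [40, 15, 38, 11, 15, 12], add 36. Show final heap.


Append 36: [40, 15, 38, 11, 15, 12, 36]
Bubble up: no swaps needed
Result: [40, 15, 38, 11, 15, 12, 36]


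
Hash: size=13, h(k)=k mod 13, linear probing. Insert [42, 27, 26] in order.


Insertions: 42->slot 3; 27->slot 1; 26->slot 0
Table: [26, 27, None, 42, None, None, None, None, None, None, None, None, None]


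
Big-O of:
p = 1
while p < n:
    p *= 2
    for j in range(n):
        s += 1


Per nesting level: O(log n) * O(n) = O(n log n)
Complexity: O(n log n)


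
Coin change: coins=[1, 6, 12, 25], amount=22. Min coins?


dp[0]=0; dp[i]=1+min(dp[i-c] for c in coins)
...dp[17]=6, dp[18]=2, dp[19]=3, dp[20]=4, dp[21]=5, dp[22]=6
Minimum coins for 22 = 6


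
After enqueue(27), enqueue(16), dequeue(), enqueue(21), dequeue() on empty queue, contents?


enqueue(27) -> [27]
enqueue(16) -> [27, 16]
dequeue() returns 27 -> [16]
enqueue(21) -> [16, 21]
dequeue() returns 16 -> [21]
Final queue (front to back): [21]


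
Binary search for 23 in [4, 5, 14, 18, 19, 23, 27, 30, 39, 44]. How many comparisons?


Search for 23:
[0,9] mid=4 arr[4]=19
[5,9] mid=7 arr[7]=30
[5,6] mid=5 arr[5]=23
Total: 3 comparisons


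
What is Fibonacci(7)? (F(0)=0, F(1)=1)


F(n)=F(n-1)+F(n-2)
...F(5)=5, F(6)=8, F(7)=13


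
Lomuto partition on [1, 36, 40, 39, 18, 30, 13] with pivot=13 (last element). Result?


Elements <= 13 go left of pivot.
Result: [1, 13, 40, 39, 18, 30, 36], pivot at index 1


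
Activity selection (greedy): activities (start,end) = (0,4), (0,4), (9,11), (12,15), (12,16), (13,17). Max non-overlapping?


Greedy: pick earliest-ending, then skip overlaps.
Selected (3 activities): [(0, 4), (9, 11), (12, 15)]


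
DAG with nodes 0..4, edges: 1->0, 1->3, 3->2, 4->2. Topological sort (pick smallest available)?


Kahn's algorithm, process smallest node first
Order: [1, 0, 3, 4, 2]


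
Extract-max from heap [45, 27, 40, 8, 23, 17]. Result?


Max = 45
Replace root with last, heapify down
Resulting heap: [40, 27, 17, 8, 23]


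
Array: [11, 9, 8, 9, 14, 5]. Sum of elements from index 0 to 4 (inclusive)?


Prefix sums: [0, 11, 20, 28, 37, 51, 56]
Sum[0..4] = prefix[5] - prefix[0] = 51 - 0 = 51


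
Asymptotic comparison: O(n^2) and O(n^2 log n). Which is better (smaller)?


quadratic grows slower than n^2 log n
O(n^2) is asymptotically smaller; O(n^2 log n) grows faster


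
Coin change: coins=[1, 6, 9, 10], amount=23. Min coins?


dp[0]=0; dp[i]=1+min(dp[i-c] for c in coins)
...dp[18]=2, dp[19]=2, dp[20]=2, dp[21]=3, dp[22]=3, dp[23]=4
Minimum coins for 23 = 4


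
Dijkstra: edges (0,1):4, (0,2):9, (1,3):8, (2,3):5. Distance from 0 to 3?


Dijkstra from 0:
Distances: {0: 0, 1: 4, 2: 9, 3: 12}
Shortest distance to 3 = 12, path = [0, 1, 3]


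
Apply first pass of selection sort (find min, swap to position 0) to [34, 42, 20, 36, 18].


After one pass: [18, 42, 20, 36, 34]


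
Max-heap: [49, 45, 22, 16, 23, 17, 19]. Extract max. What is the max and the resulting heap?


Max = 49
Replace root with last, heapify down
Resulting heap: [45, 23, 22, 16, 19, 17]


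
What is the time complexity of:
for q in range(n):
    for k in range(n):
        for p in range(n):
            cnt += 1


Per nesting level: O(n) * O(n) * O(n) = O(n^3)
Complexity: O(n^3)


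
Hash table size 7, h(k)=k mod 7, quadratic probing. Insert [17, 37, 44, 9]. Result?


Insertions: 17->slot 3; 37->slot 2; 44->slot 6; 9->slot 4
Table: [None, None, 37, 17, 9, None, 44]


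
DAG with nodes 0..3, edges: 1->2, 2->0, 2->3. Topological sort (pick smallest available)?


Kahn's algorithm, process smallest node first
Order: [1, 2, 0, 3]


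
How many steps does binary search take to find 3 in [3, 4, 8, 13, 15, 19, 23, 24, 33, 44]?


Search for 3:
[0,9] mid=4 arr[4]=15
[0,3] mid=1 arr[1]=4
[0,0] mid=0 arr[0]=3
Total: 3 comparisons


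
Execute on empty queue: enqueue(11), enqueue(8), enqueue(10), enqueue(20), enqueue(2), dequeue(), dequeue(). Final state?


enqueue(11) -> [11]
enqueue(8) -> [11, 8]
enqueue(10) -> [11, 8, 10]
enqueue(20) -> [11, 8, 10, 20]
enqueue(2) -> [11, 8, 10, 20, 2]
dequeue() returns 11 -> [8, 10, 20, 2]
dequeue() returns 8 -> [10, 20, 2]
Final queue (front to back): [10, 20, 2]
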